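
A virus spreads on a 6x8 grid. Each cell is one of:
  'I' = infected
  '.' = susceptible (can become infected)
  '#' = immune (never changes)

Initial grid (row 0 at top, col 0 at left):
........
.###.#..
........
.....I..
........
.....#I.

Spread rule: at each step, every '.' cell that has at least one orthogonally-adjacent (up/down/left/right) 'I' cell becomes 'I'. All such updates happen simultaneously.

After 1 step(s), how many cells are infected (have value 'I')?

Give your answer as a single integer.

Step 0 (initial): 2 infected
Step 1: +6 new -> 8 infected

Answer: 8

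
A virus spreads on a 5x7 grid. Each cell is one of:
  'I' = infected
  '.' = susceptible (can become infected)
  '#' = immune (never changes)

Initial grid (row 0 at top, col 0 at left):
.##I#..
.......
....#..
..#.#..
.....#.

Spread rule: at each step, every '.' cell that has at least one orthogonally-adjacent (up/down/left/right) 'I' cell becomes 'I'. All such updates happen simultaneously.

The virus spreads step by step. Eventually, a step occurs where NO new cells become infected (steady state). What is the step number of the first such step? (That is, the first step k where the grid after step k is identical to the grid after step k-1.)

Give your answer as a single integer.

Step 0 (initial): 1 infected
Step 1: +1 new -> 2 infected
Step 2: +3 new -> 5 infected
Step 3: +4 new -> 9 infected
Step 4: +6 new -> 15 infected
Step 5: +8 new -> 23 infected
Step 6: +3 new -> 26 infected
Step 7: +2 new -> 28 infected
Step 8: +0 new -> 28 infected

Answer: 8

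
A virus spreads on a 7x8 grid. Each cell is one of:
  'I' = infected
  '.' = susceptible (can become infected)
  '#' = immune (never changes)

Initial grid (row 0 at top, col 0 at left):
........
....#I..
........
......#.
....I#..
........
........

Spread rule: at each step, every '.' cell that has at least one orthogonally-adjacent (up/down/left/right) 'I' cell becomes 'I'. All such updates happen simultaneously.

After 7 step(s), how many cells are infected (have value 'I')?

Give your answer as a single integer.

Answer: 53

Derivation:
Step 0 (initial): 2 infected
Step 1: +6 new -> 8 infected
Step 2: +11 new -> 19 infected
Step 3: +10 new -> 29 infected
Step 4: +11 new -> 40 infected
Step 5: +8 new -> 48 infected
Step 6: +4 new -> 52 infected
Step 7: +1 new -> 53 infected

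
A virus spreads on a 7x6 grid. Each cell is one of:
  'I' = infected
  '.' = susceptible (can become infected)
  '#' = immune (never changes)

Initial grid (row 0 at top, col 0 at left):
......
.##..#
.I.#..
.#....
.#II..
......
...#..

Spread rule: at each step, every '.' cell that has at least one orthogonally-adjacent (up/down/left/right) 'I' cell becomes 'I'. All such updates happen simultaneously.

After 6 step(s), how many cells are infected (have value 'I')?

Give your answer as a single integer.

Answer: 35

Derivation:
Step 0 (initial): 3 infected
Step 1: +7 new -> 10 infected
Step 2: +7 new -> 17 infected
Step 3: +8 new -> 25 infected
Step 4: +5 new -> 30 infected
Step 5: +3 new -> 33 infected
Step 6: +2 new -> 35 infected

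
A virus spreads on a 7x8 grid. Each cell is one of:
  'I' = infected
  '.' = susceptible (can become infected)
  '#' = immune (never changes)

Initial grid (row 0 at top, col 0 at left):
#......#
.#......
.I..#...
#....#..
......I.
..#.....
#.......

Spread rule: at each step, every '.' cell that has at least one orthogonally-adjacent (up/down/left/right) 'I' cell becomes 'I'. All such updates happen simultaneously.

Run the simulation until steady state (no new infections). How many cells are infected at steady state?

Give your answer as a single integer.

Answer: 48

Derivation:
Step 0 (initial): 2 infected
Step 1: +7 new -> 9 infected
Step 2: +11 new -> 20 infected
Step 3: +14 new -> 34 infected
Step 4: +10 new -> 44 infected
Step 5: +4 new -> 48 infected
Step 6: +0 new -> 48 infected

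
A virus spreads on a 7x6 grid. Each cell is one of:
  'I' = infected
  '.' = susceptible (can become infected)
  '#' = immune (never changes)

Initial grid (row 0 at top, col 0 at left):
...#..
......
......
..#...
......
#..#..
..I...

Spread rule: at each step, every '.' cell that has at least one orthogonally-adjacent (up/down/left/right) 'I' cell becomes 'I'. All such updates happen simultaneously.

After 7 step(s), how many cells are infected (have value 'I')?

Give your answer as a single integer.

Answer: 33

Derivation:
Step 0 (initial): 1 infected
Step 1: +3 new -> 4 infected
Step 2: +4 new -> 8 infected
Step 3: +4 new -> 12 infected
Step 4: +5 new -> 17 infected
Step 5: +5 new -> 22 infected
Step 6: +6 new -> 28 infected
Step 7: +5 new -> 33 infected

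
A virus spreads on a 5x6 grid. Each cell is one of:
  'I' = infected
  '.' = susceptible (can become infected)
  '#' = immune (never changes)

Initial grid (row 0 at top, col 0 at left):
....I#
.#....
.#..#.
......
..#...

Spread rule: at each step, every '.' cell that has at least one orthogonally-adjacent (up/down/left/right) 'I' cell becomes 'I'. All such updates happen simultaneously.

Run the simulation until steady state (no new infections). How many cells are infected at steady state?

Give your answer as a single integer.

Answer: 25

Derivation:
Step 0 (initial): 1 infected
Step 1: +2 new -> 3 infected
Step 2: +3 new -> 6 infected
Step 3: +4 new -> 10 infected
Step 4: +4 new -> 14 infected
Step 5: +5 new -> 19 infected
Step 6: +3 new -> 22 infected
Step 7: +2 new -> 24 infected
Step 8: +1 new -> 25 infected
Step 9: +0 new -> 25 infected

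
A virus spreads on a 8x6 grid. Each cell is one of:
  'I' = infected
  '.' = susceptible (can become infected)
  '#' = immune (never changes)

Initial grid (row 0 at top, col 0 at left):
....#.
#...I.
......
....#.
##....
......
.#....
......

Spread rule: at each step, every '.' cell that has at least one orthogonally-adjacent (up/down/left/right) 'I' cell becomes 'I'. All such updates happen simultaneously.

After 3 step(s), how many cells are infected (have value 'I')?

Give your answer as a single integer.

Answer: 14

Derivation:
Step 0 (initial): 1 infected
Step 1: +3 new -> 4 infected
Step 2: +5 new -> 9 infected
Step 3: +5 new -> 14 infected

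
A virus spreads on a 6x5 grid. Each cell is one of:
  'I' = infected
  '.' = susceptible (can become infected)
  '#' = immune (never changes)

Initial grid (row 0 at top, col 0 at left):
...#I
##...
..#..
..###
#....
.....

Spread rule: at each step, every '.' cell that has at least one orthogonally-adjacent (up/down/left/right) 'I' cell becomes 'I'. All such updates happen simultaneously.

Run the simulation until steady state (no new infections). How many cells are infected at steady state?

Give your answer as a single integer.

Step 0 (initial): 1 infected
Step 1: +1 new -> 2 infected
Step 2: +2 new -> 4 infected
Step 3: +2 new -> 6 infected
Step 4: +1 new -> 7 infected
Step 5: +1 new -> 8 infected
Step 6: +1 new -> 9 infected
Step 7: +0 new -> 9 infected

Answer: 9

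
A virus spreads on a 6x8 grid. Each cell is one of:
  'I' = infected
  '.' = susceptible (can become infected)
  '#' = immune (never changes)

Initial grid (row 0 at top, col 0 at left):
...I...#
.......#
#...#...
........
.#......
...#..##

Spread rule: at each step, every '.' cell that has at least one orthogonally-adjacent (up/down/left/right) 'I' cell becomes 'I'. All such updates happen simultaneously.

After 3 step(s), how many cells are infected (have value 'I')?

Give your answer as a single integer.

Step 0 (initial): 1 infected
Step 1: +3 new -> 4 infected
Step 2: +5 new -> 9 infected
Step 3: +6 new -> 15 infected

Answer: 15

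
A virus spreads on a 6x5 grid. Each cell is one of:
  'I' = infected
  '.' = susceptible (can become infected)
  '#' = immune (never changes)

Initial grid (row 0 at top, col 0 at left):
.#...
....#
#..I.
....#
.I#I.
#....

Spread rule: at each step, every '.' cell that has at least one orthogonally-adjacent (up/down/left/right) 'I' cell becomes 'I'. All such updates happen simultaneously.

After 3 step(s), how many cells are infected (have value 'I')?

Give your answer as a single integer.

Answer: 22

Derivation:
Step 0 (initial): 3 infected
Step 1: +9 new -> 12 infected
Step 2: +7 new -> 19 infected
Step 3: +3 new -> 22 infected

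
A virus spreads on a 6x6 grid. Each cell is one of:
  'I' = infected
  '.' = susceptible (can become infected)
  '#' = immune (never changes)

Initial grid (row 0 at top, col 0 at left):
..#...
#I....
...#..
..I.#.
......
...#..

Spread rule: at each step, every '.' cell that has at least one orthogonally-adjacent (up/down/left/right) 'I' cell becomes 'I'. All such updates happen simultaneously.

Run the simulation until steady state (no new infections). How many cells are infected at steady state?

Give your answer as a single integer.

Step 0 (initial): 2 infected
Step 1: +7 new -> 9 infected
Step 2: +7 new -> 16 infected
Step 3: +5 new -> 21 infected
Step 4: +6 new -> 27 infected
Step 5: +4 new -> 31 infected
Step 6: +0 new -> 31 infected

Answer: 31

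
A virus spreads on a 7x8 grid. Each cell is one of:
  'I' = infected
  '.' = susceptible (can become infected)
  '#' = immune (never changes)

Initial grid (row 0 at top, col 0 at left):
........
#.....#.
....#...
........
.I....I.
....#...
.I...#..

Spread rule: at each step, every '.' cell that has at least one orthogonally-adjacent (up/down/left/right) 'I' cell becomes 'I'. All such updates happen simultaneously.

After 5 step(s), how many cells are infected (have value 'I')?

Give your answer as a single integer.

Step 0 (initial): 3 infected
Step 1: +10 new -> 13 infected
Step 2: +14 new -> 27 infected
Step 3: +10 new -> 37 infected
Step 4: +5 new -> 42 infected
Step 5: +6 new -> 48 infected

Answer: 48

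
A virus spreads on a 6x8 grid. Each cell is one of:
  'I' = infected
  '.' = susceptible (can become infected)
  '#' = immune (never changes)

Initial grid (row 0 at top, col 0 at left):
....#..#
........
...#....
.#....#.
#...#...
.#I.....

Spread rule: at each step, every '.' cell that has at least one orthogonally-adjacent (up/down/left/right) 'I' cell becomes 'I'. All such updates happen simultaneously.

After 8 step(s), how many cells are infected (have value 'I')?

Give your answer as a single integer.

Step 0 (initial): 1 infected
Step 1: +2 new -> 3 infected
Step 2: +4 new -> 7 infected
Step 3: +3 new -> 10 infected
Step 4: +5 new -> 15 infected
Step 5: +8 new -> 23 infected
Step 6: +7 new -> 30 infected
Step 7: +4 new -> 34 infected
Step 8: +3 new -> 37 infected

Answer: 37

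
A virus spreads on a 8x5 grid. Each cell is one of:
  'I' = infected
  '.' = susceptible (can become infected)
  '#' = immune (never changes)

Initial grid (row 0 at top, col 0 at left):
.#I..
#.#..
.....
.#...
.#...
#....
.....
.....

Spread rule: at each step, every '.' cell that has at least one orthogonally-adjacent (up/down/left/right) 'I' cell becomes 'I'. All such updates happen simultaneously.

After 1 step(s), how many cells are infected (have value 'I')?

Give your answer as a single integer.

Step 0 (initial): 1 infected
Step 1: +1 new -> 2 infected

Answer: 2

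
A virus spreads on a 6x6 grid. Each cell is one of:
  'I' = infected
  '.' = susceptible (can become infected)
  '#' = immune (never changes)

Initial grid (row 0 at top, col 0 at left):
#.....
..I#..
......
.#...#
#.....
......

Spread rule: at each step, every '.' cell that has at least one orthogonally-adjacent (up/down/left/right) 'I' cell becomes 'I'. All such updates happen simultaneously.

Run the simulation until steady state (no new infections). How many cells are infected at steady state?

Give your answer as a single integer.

Answer: 31

Derivation:
Step 0 (initial): 1 infected
Step 1: +3 new -> 4 infected
Step 2: +6 new -> 10 infected
Step 3: +5 new -> 15 infected
Step 4: +8 new -> 23 infected
Step 5: +4 new -> 27 infected
Step 6: +3 new -> 30 infected
Step 7: +1 new -> 31 infected
Step 8: +0 new -> 31 infected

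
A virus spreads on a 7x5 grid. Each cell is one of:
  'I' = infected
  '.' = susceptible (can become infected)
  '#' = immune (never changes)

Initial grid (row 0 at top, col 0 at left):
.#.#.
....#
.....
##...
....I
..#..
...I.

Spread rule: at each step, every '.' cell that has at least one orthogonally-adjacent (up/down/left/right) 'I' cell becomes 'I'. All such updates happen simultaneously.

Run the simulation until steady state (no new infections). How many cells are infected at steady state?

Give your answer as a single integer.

Answer: 28

Derivation:
Step 0 (initial): 2 infected
Step 1: +6 new -> 8 infected
Step 2: +4 new -> 12 infected
Step 3: +5 new -> 17 infected
Step 4: +4 new -> 21 infected
Step 5: +2 new -> 23 infected
Step 6: +3 new -> 26 infected
Step 7: +1 new -> 27 infected
Step 8: +1 new -> 28 infected
Step 9: +0 new -> 28 infected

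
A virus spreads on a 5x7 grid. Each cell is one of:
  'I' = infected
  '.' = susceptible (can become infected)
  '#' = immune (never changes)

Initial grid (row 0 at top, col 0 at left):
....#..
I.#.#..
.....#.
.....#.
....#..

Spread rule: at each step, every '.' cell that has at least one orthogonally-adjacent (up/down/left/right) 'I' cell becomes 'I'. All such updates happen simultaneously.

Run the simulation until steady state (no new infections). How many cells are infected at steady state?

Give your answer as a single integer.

Answer: 21

Derivation:
Step 0 (initial): 1 infected
Step 1: +3 new -> 4 infected
Step 2: +3 new -> 7 infected
Step 3: +4 new -> 11 infected
Step 4: +4 new -> 15 infected
Step 5: +4 new -> 19 infected
Step 6: +2 new -> 21 infected
Step 7: +0 new -> 21 infected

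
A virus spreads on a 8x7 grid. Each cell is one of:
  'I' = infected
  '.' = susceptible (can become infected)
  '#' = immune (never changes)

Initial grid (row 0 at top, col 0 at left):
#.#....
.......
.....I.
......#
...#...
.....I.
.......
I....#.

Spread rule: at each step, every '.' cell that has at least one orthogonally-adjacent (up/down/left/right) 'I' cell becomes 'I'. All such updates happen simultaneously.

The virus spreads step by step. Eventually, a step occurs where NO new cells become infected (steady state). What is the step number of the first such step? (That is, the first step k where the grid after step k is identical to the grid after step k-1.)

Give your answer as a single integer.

Step 0 (initial): 3 infected
Step 1: +10 new -> 13 infected
Step 2: +13 new -> 26 infected
Step 3: +13 new -> 39 infected
Step 4: +7 new -> 46 infected
Step 5: +3 new -> 49 infected
Step 6: +2 new -> 51 infected
Step 7: +0 new -> 51 infected

Answer: 7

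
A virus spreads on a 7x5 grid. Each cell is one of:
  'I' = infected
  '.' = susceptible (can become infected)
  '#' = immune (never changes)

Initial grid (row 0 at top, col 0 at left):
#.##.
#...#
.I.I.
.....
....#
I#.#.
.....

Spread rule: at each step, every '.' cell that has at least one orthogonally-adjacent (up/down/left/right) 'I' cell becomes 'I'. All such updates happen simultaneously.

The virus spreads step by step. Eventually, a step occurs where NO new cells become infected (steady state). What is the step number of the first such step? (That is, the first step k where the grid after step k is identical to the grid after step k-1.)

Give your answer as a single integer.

Step 0 (initial): 3 infected
Step 1: +9 new -> 12 infected
Step 2: +8 new -> 20 infected
Step 3: +2 new -> 22 infected
Step 4: +2 new -> 24 infected
Step 5: +1 new -> 25 infected
Step 6: +1 new -> 26 infected
Step 7: +0 new -> 26 infected

Answer: 7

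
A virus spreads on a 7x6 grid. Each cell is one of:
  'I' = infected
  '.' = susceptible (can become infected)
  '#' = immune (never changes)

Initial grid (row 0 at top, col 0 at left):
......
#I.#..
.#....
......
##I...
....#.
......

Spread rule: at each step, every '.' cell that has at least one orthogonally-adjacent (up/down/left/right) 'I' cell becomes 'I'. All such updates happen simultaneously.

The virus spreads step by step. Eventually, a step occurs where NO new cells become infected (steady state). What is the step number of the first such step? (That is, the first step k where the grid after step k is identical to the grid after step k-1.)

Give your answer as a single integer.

Answer: 7

Derivation:
Step 0 (initial): 2 infected
Step 1: +5 new -> 7 infected
Step 2: +9 new -> 16 infected
Step 3: +8 new -> 24 infected
Step 4: +7 new -> 31 infected
Step 5: +4 new -> 35 infected
Step 6: +1 new -> 36 infected
Step 7: +0 new -> 36 infected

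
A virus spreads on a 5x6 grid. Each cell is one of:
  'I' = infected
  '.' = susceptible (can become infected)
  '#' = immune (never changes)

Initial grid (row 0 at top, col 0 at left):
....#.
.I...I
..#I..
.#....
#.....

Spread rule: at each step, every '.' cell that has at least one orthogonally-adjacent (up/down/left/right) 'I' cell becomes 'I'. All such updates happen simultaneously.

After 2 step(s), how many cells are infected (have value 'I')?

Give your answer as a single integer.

Step 0 (initial): 3 infected
Step 1: +10 new -> 13 infected
Step 2: +8 new -> 21 infected

Answer: 21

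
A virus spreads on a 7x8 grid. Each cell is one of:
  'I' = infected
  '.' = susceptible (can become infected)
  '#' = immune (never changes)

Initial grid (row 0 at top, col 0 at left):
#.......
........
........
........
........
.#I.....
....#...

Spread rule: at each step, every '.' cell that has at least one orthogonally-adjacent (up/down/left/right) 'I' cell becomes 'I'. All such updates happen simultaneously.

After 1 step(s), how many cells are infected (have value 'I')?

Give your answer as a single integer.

Step 0 (initial): 1 infected
Step 1: +3 new -> 4 infected

Answer: 4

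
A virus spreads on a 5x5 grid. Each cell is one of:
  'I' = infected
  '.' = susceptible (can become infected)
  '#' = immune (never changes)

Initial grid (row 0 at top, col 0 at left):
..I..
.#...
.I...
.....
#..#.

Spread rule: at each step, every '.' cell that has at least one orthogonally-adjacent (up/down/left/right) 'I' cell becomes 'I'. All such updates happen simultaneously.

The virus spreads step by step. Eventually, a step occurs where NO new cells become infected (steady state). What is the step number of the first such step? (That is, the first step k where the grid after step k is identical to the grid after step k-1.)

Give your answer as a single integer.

Step 0 (initial): 2 infected
Step 1: +6 new -> 8 infected
Step 2: +8 new -> 16 infected
Step 3: +4 new -> 20 infected
Step 4: +1 new -> 21 infected
Step 5: +1 new -> 22 infected
Step 6: +0 new -> 22 infected

Answer: 6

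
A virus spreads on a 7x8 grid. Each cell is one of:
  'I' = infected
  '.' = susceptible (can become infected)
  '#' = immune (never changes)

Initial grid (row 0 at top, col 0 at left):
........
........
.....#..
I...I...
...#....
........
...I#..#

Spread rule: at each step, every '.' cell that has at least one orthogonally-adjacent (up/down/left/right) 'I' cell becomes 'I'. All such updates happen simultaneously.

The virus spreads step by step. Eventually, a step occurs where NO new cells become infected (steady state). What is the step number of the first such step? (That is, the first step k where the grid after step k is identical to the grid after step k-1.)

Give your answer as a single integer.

Answer: 7

Derivation:
Step 0 (initial): 3 infected
Step 1: +9 new -> 12 infected
Step 2: +12 new -> 24 infected
Step 3: +13 new -> 37 infected
Step 4: +9 new -> 46 infected
Step 5: +5 new -> 51 infected
Step 6: +1 new -> 52 infected
Step 7: +0 new -> 52 infected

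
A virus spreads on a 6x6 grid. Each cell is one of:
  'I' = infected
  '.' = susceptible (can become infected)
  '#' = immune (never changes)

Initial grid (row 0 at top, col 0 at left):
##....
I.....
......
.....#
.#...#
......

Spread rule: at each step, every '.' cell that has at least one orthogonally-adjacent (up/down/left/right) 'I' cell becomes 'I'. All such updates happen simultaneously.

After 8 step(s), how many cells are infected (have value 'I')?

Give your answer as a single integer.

Answer: 30

Derivation:
Step 0 (initial): 1 infected
Step 1: +2 new -> 3 infected
Step 2: +3 new -> 6 infected
Step 3: +5 new -> 11 infected
Step 4: +5 new -> 16 infected
Step 5: +6 new -> 22 infected
Step 6: +5 new -> 27 infected
Step 7: +2 new -> 29 infected
Step 8: +1 new -> 30 infected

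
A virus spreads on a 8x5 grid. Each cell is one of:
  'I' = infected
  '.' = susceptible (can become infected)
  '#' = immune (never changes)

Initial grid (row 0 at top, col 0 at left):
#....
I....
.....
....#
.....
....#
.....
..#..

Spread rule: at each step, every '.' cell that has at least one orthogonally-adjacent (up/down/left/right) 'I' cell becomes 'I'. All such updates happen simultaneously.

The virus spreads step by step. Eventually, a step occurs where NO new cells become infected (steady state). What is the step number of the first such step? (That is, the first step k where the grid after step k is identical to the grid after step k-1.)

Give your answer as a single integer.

Answer: 11

Derivation:
Step 0 (initial): 1 infected
Step 1: +2 new -> 3 infected
Step 2: +4 new -> 7 infected
Step 3: +5 new -> 12 infected
Step 4: +6 new -> 18 infected
Step 5: +6 new -> 24 infected
Step 6: +4 new -> 28 infected
Step 7: +4 new -> 32 infected
Step 8: +1 new -> 33 infected
Step 9: +2 new -> 35 infected
Step 10: +1 new -> 36 infected
Step 11: +0 new -> 36 infected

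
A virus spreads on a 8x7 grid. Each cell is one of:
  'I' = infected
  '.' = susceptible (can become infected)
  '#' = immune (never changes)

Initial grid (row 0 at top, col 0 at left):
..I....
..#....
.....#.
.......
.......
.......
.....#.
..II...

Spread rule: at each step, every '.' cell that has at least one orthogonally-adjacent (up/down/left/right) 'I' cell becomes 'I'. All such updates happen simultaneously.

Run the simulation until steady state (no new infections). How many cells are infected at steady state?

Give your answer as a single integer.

Answer: 53

Derivation:
Step 0 (initial): 3 infected
Step 1: +6 new -> 9 infected
Step 2: +10 new -> 19 infected
Step 3: +11 new -> 30 infected
Step 4: +13 new -> 43 infected
Step 5: +6 new -> 49 infected
Step 6: +3 new -> 52 infected
Step 7: +1 new -> 53 infected
Step 8: +0 new -> 53 infected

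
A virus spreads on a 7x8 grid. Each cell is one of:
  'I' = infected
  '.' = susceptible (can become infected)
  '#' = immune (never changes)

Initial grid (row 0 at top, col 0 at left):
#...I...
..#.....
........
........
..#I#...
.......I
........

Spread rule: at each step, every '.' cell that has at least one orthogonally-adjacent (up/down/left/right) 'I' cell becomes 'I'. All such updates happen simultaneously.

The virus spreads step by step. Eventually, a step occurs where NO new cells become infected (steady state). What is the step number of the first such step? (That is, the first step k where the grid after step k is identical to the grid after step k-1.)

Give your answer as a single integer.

Step 0 (initial): 3 infected
Step 1: +8 new -> 11 infected
Step 2: +15 new -> 26 infected
Step 3: +14 new -> 40 infected
Step 4: +8 new -> 48 infected
Step 5: +4 new -> 52 infected
Step 6: +0 new -> 52 infected

Answer: 6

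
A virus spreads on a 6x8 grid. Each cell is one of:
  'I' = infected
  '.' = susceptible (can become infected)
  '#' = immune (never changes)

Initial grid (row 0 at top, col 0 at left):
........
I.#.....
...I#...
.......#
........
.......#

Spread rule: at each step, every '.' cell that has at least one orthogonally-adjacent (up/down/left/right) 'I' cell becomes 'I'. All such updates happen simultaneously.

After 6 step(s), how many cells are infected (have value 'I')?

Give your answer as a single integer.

Answer: 44

Derivation:
Step 0 (initial): 2 infected
Step 1: +6 new -> 8 infected
Step 2: +8 new -> 16 infected
Step 3: +9 new -> 25 infected
Step 4: +9 new -> 34 infected
Step 5: +6 new -> 40 infected
Step 6: +4 new -> 44 infected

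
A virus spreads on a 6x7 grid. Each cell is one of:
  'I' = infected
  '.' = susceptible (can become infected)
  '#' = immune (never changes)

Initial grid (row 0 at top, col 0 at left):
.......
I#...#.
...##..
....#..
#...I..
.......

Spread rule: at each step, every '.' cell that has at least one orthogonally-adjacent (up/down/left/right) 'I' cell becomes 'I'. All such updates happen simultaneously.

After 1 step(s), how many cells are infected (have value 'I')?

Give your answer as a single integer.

Answer: 7

Derivation:
Step 0 (initial): 2 infected
Step 1: +5 new -> 7 infected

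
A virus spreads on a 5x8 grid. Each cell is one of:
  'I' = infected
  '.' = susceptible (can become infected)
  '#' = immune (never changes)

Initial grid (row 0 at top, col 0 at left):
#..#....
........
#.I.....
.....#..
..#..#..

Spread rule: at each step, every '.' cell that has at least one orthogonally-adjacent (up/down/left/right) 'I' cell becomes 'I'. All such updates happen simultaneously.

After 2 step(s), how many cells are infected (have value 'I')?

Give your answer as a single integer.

Step 0 (initial): 1 infected
Step 1: +4 new -> 5 infected
Step 2: +6 new -> 11 infected

Answer: 11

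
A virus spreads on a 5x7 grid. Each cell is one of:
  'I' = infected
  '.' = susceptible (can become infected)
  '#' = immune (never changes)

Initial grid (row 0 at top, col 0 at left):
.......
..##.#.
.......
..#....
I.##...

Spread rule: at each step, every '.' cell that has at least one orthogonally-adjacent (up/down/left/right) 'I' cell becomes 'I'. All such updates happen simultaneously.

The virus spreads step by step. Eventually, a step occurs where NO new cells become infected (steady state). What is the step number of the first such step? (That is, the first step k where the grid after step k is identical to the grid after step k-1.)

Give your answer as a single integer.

Step 0 (initial): 1 infected
Step 1: +2 new -> 3 infected
Step 2: +2 new -> 5 infected
Step 3: +2 new -> 7 infected
Step 4: +3 new -> 10 infected
Step 5: +2 new -> 12 infected
Step 6: +3 new -> 15 infected
Step 7: +4 new -> 19 infected
Step 8: +4 new -> 23 infected
Step 9: +4 new -> 27 infected
Step 10: +2 new -> 29 infected
Step 11: +0 new -> 29 infected

Answer: 11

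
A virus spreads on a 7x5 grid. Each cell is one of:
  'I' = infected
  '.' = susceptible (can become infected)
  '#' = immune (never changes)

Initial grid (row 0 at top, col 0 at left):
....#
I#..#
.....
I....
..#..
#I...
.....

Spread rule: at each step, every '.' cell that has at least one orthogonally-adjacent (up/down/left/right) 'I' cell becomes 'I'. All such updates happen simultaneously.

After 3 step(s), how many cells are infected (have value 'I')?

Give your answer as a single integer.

Step 0 (initial): 3 infected
Step 1: +7 new -> 10 infected
Step 2: +6 new -> 16 infected
Step 3: +6 new -> 22 infected

Answer: 22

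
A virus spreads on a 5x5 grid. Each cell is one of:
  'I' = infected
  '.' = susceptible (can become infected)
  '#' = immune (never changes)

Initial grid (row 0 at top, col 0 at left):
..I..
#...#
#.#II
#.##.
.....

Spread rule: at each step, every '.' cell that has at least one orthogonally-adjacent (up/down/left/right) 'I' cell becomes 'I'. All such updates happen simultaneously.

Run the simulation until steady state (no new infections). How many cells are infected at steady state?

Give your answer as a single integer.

Answer: 18

Derivation:
Step 0 (initial): 3 infected
Step 1: +5 new -> 8 infected
Step 2: +4 new -> 12 infected
Step 3: +2 new -> 14 infected
Step 4: +2 new -> 16 infected
Step 5: +1 new -> 17 infected
Step 6: +1 new -> 18 infected
Step 7: +0 new -> 18 infected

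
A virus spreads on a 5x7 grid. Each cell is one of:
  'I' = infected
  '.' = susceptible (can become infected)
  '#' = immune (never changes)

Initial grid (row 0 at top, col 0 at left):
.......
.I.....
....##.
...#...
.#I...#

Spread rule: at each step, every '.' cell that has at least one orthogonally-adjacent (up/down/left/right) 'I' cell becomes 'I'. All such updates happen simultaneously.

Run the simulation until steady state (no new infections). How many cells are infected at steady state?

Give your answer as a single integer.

Step 0 (initial): 2 infected
Step 1: +6 new -> 8 infected
Step 2: +7 new -> 15 infected
Step 3: +6 new -> 21 infected
Step 4: +4 new -> 25 infected
Step 5: +3 new -> 28 infected
Step 6: +2 new -> 30 infected
Step 7: +0 new -> 30 infected

Answer: 30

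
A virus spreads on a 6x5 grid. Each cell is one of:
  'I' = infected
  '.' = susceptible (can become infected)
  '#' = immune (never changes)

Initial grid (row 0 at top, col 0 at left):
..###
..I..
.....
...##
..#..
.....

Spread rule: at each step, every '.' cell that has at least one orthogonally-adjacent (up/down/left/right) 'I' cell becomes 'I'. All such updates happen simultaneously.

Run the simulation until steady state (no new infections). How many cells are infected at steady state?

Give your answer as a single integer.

Answer: 24

Derivation:
Step 0 (initial): 1 infected
Step 1: +3 new -> 4 infected
Step 2: +6 new -> 10 infected
Step 3: +4 new -> 14 infected
Step 4: +2 new -> 16 infected
Step 5: +2 new -> 18 infected
Step 6: +2 new -> 20 infected
Step 7: +1 new -> 21 infected
Step 8: +2 new -> 23 infected
Step 9: +1 new -> 24 infected
Step 10: +0 new -> 24 infected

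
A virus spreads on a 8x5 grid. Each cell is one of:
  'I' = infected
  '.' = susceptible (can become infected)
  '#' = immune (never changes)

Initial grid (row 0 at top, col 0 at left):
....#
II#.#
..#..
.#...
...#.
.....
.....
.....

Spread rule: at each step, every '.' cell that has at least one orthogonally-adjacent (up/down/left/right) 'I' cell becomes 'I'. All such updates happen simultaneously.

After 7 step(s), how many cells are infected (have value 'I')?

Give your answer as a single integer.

Answer: 27

Derivation:
Step 0 (initial): 2 infected
Step 1: +4 new -> 6 infected
Step 2: +2 new -> 8 infected
Step 3: +2 new -> 10 infected
Step 4: +3 new -> 13 infected
Step 5: +4 new -> 17 infected
Step 6: +6 new -> 23 infected
Step 7: +4 new -> 27 infected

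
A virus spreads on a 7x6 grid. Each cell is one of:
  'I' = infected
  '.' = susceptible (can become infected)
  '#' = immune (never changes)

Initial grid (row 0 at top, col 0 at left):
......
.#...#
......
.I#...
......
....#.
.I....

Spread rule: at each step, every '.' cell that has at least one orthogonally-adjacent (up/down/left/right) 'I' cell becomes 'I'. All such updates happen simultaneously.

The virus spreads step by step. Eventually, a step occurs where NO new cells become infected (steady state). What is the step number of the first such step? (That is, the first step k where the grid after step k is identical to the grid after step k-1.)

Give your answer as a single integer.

Answer: 8

Derivation:
Step 0 (initial): 2 infected
Step 1: +6 new -> 8 infected
Step 2: +7 new -> 15 infected
Step 3: +6 new -> 21 infected
Step 4: +7 new -> 28 infected
Step 5: +7 new -> 35 infected
Step 6: +2 new -> 37 infected
Step 7: +1 new -> 38 infected
Step 8: +0 new -> 38 infected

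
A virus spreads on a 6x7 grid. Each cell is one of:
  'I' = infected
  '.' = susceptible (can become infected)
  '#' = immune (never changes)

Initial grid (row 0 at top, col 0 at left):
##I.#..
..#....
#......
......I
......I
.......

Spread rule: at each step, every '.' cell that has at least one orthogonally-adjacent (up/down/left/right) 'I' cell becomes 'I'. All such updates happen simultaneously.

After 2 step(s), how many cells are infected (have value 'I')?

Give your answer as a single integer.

Answer: 14

Derivation:
Step 0 (initial): 3 infected
Step 1: +5 new -> 8 infected
Step 2: +6 new -> 14 infected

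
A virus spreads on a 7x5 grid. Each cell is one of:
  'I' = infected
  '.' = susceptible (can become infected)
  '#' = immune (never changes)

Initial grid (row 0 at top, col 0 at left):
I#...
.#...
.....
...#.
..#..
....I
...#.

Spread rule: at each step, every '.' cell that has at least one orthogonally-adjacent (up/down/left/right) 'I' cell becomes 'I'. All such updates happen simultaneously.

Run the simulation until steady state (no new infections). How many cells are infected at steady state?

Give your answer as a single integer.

Answer: 30

Derivation:
Step 0 (initial): 2 infected
Step 1: +4 new -> 6 infected
Step 2: +4 new -> 10 infected
Step 3: +5 new -> 15 infected
Step 4: +8 new -> 23 infected
Step 5: +5 new -> 28 infected
Step 6: +2 new -> 30 infected
Step 7: +0 new -> 30 infected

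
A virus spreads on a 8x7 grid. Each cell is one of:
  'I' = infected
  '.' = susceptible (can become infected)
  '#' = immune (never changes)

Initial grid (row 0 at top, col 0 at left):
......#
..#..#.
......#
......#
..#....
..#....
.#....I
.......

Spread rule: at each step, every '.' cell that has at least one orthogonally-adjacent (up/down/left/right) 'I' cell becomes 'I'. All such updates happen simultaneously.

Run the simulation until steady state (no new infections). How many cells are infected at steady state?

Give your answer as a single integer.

Answer: 47

Derivation:
Step 0 (initial): 1 infected
Step 1: +3 new -> 4 infected
Step 2: +4 new -> 8 infected
Step 3: +4 new -> 12 infected
Step 4: +5 new -> 17 infected
Step 5: +4 new -> 21 infected
Step 6: +3 new -> 24 infected
Step 7: +4 new -> 28 infected
Step 8: +5 new -> 33 infected
Step 9: +6 new -> 39 infected
Step 10: +5 new -> 44 infected
Step 11: +2 new -> 46 infected
Step 12: +1 new -> 47 infected
Step 13: +0 new -> 47 infected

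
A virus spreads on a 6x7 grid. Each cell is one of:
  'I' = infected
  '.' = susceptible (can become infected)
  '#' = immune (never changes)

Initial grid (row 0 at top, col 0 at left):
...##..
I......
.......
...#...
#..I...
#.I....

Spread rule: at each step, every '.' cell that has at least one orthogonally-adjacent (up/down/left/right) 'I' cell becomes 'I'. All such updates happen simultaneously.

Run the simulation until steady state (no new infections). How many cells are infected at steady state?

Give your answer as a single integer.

Answer: 37

Derivation:
Step 0 (initial): 3 infected
Step 1: +7 new -> 10 infected
Step 2: +9 new -> 19 infected
Step 3: +8 new -> 27 infected
Step 4: +5 new -> 32 infected
Step 5: +2 new -> 34 infected
Step 6: +2 new -> 36 infected
Step 7: +1 new -> 37 infected
Step 8: +0 new -> 37 infected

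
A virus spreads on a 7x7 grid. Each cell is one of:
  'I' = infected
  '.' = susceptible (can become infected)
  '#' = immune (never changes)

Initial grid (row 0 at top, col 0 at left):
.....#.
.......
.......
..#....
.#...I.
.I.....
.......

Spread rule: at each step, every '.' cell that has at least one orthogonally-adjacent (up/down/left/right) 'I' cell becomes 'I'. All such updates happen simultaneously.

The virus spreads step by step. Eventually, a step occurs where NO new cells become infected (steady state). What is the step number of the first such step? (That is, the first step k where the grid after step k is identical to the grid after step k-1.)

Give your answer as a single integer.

Step 0 (initial): 2 infected
Step 1: +7 new -> 9 infected
Step 2: +12 new -> 21 infected
Step 3: +8 new -> 29 infected
Step 4: +5 new -> 34 infected
Step 5: +6 new -> 40 infected
Step 6: +4 new -> 44 infected
Step 7: +2 new -> 46 infected
Step 8: +0 new -> 46 infected

Answer: 8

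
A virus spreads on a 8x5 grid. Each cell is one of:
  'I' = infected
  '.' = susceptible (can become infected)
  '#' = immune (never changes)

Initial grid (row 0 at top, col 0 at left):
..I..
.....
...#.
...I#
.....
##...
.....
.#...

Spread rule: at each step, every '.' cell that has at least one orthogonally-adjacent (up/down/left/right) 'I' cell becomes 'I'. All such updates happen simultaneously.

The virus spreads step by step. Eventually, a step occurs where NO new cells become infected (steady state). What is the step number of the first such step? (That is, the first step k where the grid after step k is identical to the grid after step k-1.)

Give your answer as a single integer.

Answer: 8

Derivation:
Step 0 (initial): 2 infected
Step 1: +5 new -> 7 infected
Step 2: +9 new -> 16 infected
Step 3: +8 new -> 24 infected
Step 4: +6 new -> 30 infected
Step 5: +3 new -> 33 infected
Step 6: +1 new -> 34 infected
Step 7: +1 new -> 35 infected
Step 8: +0 new -> 35 infected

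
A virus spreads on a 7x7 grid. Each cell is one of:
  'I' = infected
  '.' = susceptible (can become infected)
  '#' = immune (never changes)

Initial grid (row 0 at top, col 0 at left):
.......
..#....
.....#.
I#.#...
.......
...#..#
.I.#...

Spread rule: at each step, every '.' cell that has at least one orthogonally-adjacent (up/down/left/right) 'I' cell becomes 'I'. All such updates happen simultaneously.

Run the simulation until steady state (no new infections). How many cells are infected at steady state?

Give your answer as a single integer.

Step 0 (initial): 2 infected
Step 1: +5 new -> 7 infected
Step 2: +5 new -> 12 infected
Step 3: +4 new -> 16 infected
Step 4: +4 new -> 20 infected
Step 5: +4 new -> 24 infected
Step 6: +5 new -> 29 infected
Step 7: +6 new -> 35 infected
Step 8: +4 new -> 39 infected
Step 9: +3 new -> 42 infected
Step 10: +0 new -> 42 infected

Answer: 42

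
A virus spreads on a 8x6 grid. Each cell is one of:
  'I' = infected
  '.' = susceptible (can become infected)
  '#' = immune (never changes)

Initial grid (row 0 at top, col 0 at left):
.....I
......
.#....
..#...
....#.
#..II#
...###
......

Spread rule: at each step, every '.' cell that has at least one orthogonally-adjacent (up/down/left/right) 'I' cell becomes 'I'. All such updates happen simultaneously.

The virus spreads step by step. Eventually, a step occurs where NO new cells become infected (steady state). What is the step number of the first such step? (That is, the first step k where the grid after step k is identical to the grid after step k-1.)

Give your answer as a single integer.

Step 0 (initial): 3 infected
Step 1: +4 new -> 7 infected
Step 2: +7 new -> 14 infected
Step 3: +9 new -> 23 infected
Step 4: +9 new -> 32 infected
Step 5: +5 new -> 37 infected
Step 6: +3 new -> 40 infected
Step 7: +0 new -> 40 infected

Answer: 7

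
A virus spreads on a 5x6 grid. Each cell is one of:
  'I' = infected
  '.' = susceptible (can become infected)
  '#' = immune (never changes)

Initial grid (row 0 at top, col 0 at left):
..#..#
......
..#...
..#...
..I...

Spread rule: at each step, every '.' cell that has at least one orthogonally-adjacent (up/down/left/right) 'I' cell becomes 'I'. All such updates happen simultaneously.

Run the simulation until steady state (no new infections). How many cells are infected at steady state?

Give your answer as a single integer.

Answer: 26

Derivation:
Step 0 (initial): 1 infected
Step 1: +2 new -> 3 infected
Step 2: +4 new -> 7 infected
Step 3: +5 new -> 12 infected
Step 4: +5 new -> 17 infected
Step 5: +6 new -> 23 infected
Step 6: +3 new -> 26 infected
Step 7: +0 new -> 26 infected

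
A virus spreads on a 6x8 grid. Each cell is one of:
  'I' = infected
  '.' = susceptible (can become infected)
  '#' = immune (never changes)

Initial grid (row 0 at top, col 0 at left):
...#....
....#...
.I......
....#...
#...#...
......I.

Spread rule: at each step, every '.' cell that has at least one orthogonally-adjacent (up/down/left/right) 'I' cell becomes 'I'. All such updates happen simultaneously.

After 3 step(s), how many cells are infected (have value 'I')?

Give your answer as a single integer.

Answer: 31

Derivation:
Step 0 (initial): 2 infected
Step 1: +7 new -> 9 infected
Step 2: +11 new -> 20 infected
Step 3: +11 new -> 31 infected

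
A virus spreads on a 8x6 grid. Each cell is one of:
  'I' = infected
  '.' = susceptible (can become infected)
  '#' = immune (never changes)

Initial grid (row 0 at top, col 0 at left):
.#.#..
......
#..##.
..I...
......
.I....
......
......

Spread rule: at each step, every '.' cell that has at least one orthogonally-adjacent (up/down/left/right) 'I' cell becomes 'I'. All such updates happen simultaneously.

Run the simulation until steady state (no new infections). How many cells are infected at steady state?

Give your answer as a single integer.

Answer: 43

Derivation:
Step 0 (initial): 2 infected
Step 1: +8 new -> 10 infected
Step 2: +10 new -> 20 infected
Step 3: +9 new -> 29 infected
Step 4: +7 new -> 36 infected
Step 5: +5 new -> 41 infected
Step 6: +2 new -> 43 infected
Step 7: +0 new -> 43 infected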